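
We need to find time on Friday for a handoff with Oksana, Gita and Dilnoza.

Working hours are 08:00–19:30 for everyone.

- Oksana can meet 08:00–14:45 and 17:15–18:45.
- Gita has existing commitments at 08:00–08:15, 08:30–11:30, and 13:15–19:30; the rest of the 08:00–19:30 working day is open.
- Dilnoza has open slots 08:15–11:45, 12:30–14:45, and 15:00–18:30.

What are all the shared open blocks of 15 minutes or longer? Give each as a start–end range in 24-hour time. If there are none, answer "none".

08:15–08:30, 11:30–11:45, 12:30–13:15

Gita free within 08:00–19:30: 08:15–08:30, 11:30–13:15.
Oksana ∩ Gita: 08:15–08:30, 11:30–13:15.
Oksana ∩ Gita ∩ Dilnoza: 08:15–08:30, 11:30–11:45, 12:30–13:15.
Windows ≥ 15 min: 08:15–08:30, 11:30–11:45, 12:30–13:15.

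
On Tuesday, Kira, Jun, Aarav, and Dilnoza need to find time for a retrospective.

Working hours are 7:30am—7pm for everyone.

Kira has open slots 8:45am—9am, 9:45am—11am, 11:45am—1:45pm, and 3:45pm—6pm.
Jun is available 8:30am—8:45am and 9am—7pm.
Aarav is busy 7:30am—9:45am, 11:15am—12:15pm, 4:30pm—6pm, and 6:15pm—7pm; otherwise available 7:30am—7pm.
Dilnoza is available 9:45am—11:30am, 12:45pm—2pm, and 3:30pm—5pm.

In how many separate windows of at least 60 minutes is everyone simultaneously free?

Aarav free within 07:30–19:00: 09:45–11:15, 12:15–16:30, 18:00–18:15.
Kira ∩ Jun: 09:45–11:00, 11:45–13:45, 15:45–18:00.
Kira ∩ Jun ∩ Aarav: 09:45–11:00, 12:15–13:45, 15:45–16:30.
Kira ∩ Jun ∩ Aarav ∩ Dilnoza: 09:45–11:00, 12:45–13:45, 15:45–16:30.
Windows ≥ 60 min: 09:45–11:00, 12:45–13:45.
That's 2 windows.

2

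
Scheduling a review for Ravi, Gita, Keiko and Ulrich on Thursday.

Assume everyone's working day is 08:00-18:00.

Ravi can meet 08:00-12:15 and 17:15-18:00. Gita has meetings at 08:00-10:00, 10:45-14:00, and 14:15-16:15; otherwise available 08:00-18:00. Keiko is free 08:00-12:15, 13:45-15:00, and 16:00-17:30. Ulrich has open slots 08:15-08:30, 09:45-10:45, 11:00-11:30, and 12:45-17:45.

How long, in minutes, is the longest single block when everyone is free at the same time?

45 minutes

Gita free within 08:00–18:00: 10:00–10:45, 14:00–14:15, 16:15–18:00.
Ravi ∩ Gita: 10:00–10:45, 17:15–18:00.
Ravi ∩ Gita ∩ Keiko: 10:00–10:45, 17:15–17:30.
Ravi ∩ Gita ∩ Keiko ∩ Ulrich: 10:00–10:45, 17:15–17:30.
Common window lengths: 45, 15 min; longest is 45.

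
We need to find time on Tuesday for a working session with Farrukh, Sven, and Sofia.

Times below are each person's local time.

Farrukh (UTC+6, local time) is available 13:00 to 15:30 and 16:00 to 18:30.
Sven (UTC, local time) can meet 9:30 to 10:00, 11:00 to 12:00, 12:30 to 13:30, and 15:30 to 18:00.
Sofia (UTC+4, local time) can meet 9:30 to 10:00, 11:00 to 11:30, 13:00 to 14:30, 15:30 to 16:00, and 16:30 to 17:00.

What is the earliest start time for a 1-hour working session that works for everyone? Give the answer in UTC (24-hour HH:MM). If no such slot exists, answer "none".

Farrukh → UTC: 07:00–09:30, 10:00–12:30.
Sven → UTC: 09:30–10:00, 11:00–12:00, 12:30–13:30, 15:30–18:00.
Sofia → UTC: 05:30–06:00, 07:00–07:30, 09:00–10:30, 11:30–12:00, 12:30–13:00.
Farrukh ∩ Sven: 11:00–12:00.
Farrukh ∩ Sven ∩ Sofia: 11:30–12:00.
Windows ≥ 60 min: (none).

none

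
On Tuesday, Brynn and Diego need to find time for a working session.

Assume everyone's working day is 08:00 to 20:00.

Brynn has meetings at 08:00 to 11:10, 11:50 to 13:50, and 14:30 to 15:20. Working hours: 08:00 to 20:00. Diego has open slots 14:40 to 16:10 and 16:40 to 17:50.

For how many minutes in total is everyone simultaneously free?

120 minutes

Brynn free within 08:00–20:00: 11:10–11:50, 13:50–14:30, 15:20–20:00.
Brynn ∩ Diego: 15:20–16:10, 16:40–17:50.
Total common minutes: 50 + 70 = 120.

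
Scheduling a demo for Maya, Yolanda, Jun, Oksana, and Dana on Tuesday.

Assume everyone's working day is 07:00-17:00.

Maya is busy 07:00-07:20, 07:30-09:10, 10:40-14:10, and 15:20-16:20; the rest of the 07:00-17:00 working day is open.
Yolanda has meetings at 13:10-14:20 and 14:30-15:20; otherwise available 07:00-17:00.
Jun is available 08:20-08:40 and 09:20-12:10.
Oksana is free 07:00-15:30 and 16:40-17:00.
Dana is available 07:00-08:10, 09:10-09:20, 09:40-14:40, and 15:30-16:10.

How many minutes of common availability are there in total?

60 minutes

Maya free within 07:00–17:00: 07:20–07:30, 09:10–10:40, 14:10–15:20, 16:20–17:00.
Yolanda free within 07:00–17:00: 07:00–13:10, 14:20–14:30, 15:20–17:00.
Maya ∩ Yolanda: 07:20–07:30, 09:10–10:40, 14:20–14:30, 16:20–17:00.
Maya ∩ Yolanda ∩ Jun: 09:20–10:40.
Maya ∩ Yolanda ∩ Jun ∩ Oksana: 09:20–10:40.
Maya ∩ Yolanda ∩ Jun ∩ Oksana ∩ Dana: 09:40–10:40.
Total common minutes: 60.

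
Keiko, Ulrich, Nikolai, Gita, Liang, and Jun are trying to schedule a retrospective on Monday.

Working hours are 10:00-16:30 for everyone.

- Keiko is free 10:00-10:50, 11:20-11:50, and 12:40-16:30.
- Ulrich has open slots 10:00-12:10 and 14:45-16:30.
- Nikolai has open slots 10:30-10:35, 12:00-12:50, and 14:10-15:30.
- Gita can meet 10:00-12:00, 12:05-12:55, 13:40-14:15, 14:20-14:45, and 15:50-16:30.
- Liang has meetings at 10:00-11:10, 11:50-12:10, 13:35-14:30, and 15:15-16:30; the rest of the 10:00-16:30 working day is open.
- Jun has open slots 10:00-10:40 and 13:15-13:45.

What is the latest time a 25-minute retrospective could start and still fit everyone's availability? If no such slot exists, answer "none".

Liang free within 10:00–16:30: 11:10–11:50, 12:10–13:35, 14:30–15:15.
Keiko ∩ Ulrich: 10:00–10:50, 11:20–11:50, 14:45–16:30.
Keiko ∩ Ulrich ∩ Nikolai: 10:30–10:35, 14:45–15:30.
Keiko ∩ Ulrich ∩ Nikolai ∩ Gita: 10:30–10:35.
Keiko ∩ Ulrich ∩ Nikolai ∩ Gita ∩ Liang: (none).
Keiko ∩ Ulrich ∩ Nikolai ∩ Gita ∩ Liang ∩ Jun: (none).
Windows ≥ 25 min: (none).

none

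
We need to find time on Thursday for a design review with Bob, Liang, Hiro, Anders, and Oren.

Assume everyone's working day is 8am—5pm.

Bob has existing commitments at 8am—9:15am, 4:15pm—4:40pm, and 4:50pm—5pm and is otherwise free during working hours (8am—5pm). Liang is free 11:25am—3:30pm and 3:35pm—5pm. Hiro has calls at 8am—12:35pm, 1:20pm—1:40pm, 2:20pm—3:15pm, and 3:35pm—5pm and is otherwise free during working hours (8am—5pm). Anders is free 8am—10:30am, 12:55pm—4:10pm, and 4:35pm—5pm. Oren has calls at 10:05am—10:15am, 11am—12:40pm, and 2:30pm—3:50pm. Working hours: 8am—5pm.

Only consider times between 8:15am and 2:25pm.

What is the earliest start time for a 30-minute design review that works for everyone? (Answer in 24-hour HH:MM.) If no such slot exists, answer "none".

Bob free within 08:00–17:00: 09:15–16:15, 16:40–16:50.
Hiro free within 08:00–17:00: 12:35–13:20, 13:40–14:20, 15:15–15:35.
Oren free within 08:00–17:00: 08:00–10:05, 10:15–11:00, 12:40–14:30, 15:50–17:00.
Bob ∩ Liang: 11:25–15:30, 15:35–16:15, 16:40–16:50.
Bob ∩ Liang ∩ Hiro: 12:35–13:20, 13:40–14:20, 15:15–15:30.
Bob ∩ Liang ∩ Hiro ∩ Anders: 12:55–13:20, 13:40–14:20, 15:15–15:30.
Bob ∩ Liang ∩ Hiro ∩ Anders ∩ Oren: 12:55–13:20, 13:40–14:20.
Restricted to 08:15–14:25: 12:55–13:20, 13:40–14:20.
Windows ≥ 30 min: 13:40–14:20.
Earliest such window starts at 13:40.

13:40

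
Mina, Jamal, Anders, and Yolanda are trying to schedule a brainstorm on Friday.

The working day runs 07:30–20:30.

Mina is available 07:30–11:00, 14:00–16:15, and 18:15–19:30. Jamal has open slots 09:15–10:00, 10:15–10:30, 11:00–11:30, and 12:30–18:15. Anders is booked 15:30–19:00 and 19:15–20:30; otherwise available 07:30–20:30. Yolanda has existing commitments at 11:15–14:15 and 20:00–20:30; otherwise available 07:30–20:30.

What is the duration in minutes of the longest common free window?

Anders free within 07:30–20:30: 07:30–15:30, 19:00–19:15.
Yolanda free within 07:30–20:30: 07:30–11:15, 14:15–20:00.
Mina ∩ Jamal: 09:15–10:00, 10:15–10:30, 14:00–16:15.
Mina ∩ Jamal ∩ Anders: 09:15–10:00, 10:15–10:30, 14:00–15:30.
Mina ∩ Jamal ∩ Anders ∩ Yolanda: 09:15–10:00, 10:15–10:30, 14:15–15:30.
Common window lengths: 45, 15, 75 min; longest is 75.

75 minutes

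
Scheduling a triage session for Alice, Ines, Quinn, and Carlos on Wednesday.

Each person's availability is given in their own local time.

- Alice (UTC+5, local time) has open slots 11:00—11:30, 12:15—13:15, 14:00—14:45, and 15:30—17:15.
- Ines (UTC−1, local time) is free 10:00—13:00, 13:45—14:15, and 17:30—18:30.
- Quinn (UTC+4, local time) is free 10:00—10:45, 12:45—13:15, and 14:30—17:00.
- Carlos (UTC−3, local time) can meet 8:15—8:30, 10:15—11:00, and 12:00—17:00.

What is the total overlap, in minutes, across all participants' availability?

Alice → UTC: 06:00–06:30, 07:15–08:15, 09:00–09:45, 10:30–12:15.
Ines → UTC: 11:00–14:00, 14:45–15:15, 18:30–19:30.
Quinn → UTC: 06:00–06:45, 08:45–09:15, 10:30–13:00.
Carlos → UTC: 11:15–11:30, 13:15–14:00, 15:00–20:00.
Alice ∩ Ines: 11:00–12:15.
Alice ∩ Ines ∩ Quinn: 11:00–12:15.
Alice ∩ Ines ∩ Quinn ∩ Carlos: 11:15–11:30.
Total common minutes: 15.

15 minutes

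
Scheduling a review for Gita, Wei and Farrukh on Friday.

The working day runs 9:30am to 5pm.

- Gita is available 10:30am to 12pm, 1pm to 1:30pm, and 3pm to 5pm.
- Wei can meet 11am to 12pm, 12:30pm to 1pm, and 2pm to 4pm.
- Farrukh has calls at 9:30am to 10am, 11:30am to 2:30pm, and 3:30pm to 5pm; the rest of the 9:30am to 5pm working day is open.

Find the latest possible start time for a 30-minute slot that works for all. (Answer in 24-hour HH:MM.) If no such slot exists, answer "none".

15:00

Farrukh free within 09:30–17:00: 10:00–11:30, 14:30–15:30.
Gita ∩ Wei: 11:00–12:00, 15:00–16:00.
Gita ∩ Wei ∩ Farrukh: 11:00–11:30, 15:00–15:30.
Windows ≥ 30 min: 11:00–11:30, 15:00–15:30.
Latest start in the last window 15:00–15:30 is 15:30 − 30 min = 15:00.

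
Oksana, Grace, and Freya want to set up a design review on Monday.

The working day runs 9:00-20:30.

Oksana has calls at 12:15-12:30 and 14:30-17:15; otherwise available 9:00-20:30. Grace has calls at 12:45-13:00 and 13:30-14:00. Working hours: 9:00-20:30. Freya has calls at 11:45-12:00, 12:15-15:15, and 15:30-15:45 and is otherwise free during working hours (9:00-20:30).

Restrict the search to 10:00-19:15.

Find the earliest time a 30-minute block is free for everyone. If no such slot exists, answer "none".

Oksana free within 09:00–20:30: 09:00–12:15, 12:30–14:30, 17:15–20:30.
Grace free within 09:00–20:30: 09:00–12:45, 13:00–13:30, 14:00–20:30.
Freya free within 09:00–20:30: 09:00–11:45, 12:00–12:15, 15:15–15:30, 15:45–20:30.
Oksana ∩ Grace: 09:00–12:15, 12:30–12:45, 13:00–13:30, 14:00–14:30, 17:15–20:30.
Oksana ∩ Grace ∩ Freya: 09:00–11:45, 12:00–12:15, 17:15–20:30.
Restricted to 10:00–19:15: 10:00–11:45, 12:00–12:15, 17:15–19:15.
Windows ≥ 30 min: 10:00–11:45, 17:15–19:15.
Earliest such window starts at 10:00.

10:00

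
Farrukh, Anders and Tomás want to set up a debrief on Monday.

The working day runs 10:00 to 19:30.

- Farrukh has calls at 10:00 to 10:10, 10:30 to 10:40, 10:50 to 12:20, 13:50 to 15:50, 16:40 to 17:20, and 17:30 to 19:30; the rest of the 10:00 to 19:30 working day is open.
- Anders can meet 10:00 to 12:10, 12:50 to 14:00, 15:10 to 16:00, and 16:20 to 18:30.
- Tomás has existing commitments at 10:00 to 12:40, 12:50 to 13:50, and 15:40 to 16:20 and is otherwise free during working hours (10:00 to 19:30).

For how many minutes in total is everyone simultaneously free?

30 minutes

Farrukh free within 10:00–19:30: 10:10–10:30, 10:40–10:50, 12:20–13:50, 15:50–16:40, 17:20–17:30.
Tomás free within 10:00–19:30: 12:40–12:50, 13:50–15:40, 16:20–19:30.
Farrukh ∩ Anders: 10:10–10:30, 10:40–10:50, 12:50–13:50, 15:50–16:00, 16:20–16:40, 17:20–17:30.
Farrukh ∩ Anders ∩ Tomás: 16:20–16:40, 17:20–17:30.
Total common minutes: 20 + 10 = 30.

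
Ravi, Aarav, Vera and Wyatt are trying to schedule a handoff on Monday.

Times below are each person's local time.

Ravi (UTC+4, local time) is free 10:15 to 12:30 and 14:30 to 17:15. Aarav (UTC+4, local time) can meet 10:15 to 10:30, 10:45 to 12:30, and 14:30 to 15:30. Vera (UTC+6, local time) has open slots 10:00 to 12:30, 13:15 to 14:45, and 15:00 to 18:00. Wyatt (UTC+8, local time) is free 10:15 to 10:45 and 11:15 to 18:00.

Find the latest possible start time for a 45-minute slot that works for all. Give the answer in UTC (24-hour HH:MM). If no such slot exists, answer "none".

07:45

Ravi → UTC: 06:15–08:30, 10:30–13:15.
Aarav → UTC: 06:15–06:30, 06:45–08:30, 10:30–11:30.
Vera → UTC: 04:00–06:30, 07:15–08:45, 09:00–12:00.
Wyatt → UTC: 02:15–02:45, 03:15–10:00.
Ravi ∩ Aarav: 06:15–06:30, 06:45–08:30, 10:30–11:30.
Ravi ∩ Aarav ∩ Vera: 06:15–06:30, 07:15–08:30, 10:30–11:30.
Ravi ∩ Aarav ∩ Vera ∩ Wyatt: 06:15–06:30, 07:15–08:30.
Windows ≥ 45 min: 07:15–08:30.
Latest start in the last window 07:15–08:30 is 08:30 − 45 min = 07:45.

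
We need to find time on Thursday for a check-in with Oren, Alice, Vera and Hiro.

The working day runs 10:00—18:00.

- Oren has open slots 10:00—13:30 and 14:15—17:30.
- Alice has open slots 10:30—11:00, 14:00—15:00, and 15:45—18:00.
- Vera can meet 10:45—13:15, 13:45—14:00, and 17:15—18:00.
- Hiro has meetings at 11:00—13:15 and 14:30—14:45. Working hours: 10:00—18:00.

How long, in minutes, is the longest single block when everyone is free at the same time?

15 minutes

Hiro free within 10:00–18:00: 10:00–11:00, 13:15–14:30, 14:45–18:00.
Oren ∩ Alice: 10:30–11:00, 14:15–15:00, 15:45–17:30.
Oren ∩ Alice ∩ Vera: 10:45–11:00, 17:15–17:30.
Oren ∩ Alice ∩ Vera ∩ Hiro: 10:45–11:00, 17:15–17:30.
Common window lengths: 15, 15 min; longest is 15.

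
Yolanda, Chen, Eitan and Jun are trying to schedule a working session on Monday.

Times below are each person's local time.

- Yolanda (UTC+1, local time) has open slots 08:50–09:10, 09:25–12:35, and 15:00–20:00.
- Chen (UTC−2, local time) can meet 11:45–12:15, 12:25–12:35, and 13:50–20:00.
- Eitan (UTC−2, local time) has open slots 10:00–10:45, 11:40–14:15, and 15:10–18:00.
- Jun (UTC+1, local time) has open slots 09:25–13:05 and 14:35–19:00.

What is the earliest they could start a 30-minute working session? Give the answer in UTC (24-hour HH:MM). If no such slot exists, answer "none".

Yolanda → UTC: 07:50–08:10, 08:25–11:35, 14:00–19:00.
Chen → UTC: 13:45–14:15, 14:25–14:35, 15:50–22:00.
Eitan → UTC: 12:00–12:45, 13:40–16:15, 17:10–20:00.
Jun → UTC: 08:25–12:05, 13:35–18:00.
Yolanda ∩ Chen: 14:00–14:15, 14:25–14:35, 15:50–19:00.
Yolanda ∩ Chen ∩ Eitan: 14:00–14:15, 14:25–14:35, 15:50–16:15, 17:10–19:00.
Yolanda ∩ Chen ∩ Eitan ∩ Jun: 14:00–14:15, 14:25–14:35, 15:50–16:15, 17:10–18:00.
Windows ≥ 30 min: 17:10–18:00.
Earliest such window starts at 17:10.

17:10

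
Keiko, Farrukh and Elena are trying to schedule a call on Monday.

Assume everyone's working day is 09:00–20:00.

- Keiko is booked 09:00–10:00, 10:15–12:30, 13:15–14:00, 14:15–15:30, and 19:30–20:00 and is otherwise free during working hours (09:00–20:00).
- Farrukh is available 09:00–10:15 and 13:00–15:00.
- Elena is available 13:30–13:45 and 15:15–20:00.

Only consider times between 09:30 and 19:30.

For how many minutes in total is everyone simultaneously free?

Keiko free within 09:00–20:00: 10:00–10:15, 12:30–13:15, 14:00–14:15, 15:30–19:30.
Keiko ∩ Farrukh: 10:00–10:15, 13:00–13:15, 14:00–14:15.
Keiko ∩ Farrukh ∩ Elena: (none).
Restricted to 09:30–19:30: (none).
Total common minutes: 0.

0 minutes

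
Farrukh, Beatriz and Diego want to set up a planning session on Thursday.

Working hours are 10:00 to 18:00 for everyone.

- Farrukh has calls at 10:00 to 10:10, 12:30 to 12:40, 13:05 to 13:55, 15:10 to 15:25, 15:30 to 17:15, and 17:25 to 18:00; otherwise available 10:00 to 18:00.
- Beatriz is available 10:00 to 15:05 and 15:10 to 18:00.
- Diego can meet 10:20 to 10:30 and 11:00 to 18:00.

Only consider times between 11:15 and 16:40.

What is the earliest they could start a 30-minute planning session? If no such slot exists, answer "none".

11:15

Farrukh free within 10:00–18:00: 10:10–12:30, 12:40–13:05, 13:55–15:10, 15:25–15:30, 17:15–17:25.
Farrukh ∩ Beatriz: 10:10–12:30, 12:40–13:05, 13:55–15:05, 15:25–15:30, 17:15–17:25.
Farrukh ∩ Beatriz ∩ Diego: 10:20–10:30, 11:00–12:30, 12:40–13:05, 13:55–15:05, 15:25–15:30, 17:15–17:25.
Restricted to 11:15–16:40: 11:15–12:30, 12:40–13:05, 13:55–15:05, 15:25–15:30.
Windows ≥ 30 min: 11:15–12:30, 13:55–15:05.
Earliest such window starts at 11:15.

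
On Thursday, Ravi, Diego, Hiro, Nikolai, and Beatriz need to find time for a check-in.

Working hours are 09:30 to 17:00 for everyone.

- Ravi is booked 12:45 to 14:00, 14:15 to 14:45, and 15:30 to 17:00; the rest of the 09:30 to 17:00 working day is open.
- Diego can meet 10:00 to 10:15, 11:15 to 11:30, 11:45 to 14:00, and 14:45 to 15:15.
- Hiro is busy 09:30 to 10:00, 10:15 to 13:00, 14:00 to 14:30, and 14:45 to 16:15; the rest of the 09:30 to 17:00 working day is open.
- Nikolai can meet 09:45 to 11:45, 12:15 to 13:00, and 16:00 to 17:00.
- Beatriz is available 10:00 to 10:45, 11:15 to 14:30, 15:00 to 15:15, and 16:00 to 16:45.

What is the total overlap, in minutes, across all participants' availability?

15 minutes

Ravi free within 09:30–17:00: 09:30–12:45, 14:00–14:15, 14:45–15:30.
Hiro free within 09:30–17:00: 10:00–10:15, 13:00–14:00, 14:30–14:45, 16:15–17:00.
Ravi ∩ Diego: 10:00–10:15, 11:15–11:30, 11:45–12:45, 14:45–15:15.
Ravi ∩ Diego ∩ Hiro: 10:00–10:15.
Ravi ∩ Diego ∩ Hiro ∩ Nikolai: 10:00–10:15.
Ravi ∩ Diego ∩ Hiro ∩ Nikolai ∩ Beatriz: 10:00–10:15.
Total common minutes: 15.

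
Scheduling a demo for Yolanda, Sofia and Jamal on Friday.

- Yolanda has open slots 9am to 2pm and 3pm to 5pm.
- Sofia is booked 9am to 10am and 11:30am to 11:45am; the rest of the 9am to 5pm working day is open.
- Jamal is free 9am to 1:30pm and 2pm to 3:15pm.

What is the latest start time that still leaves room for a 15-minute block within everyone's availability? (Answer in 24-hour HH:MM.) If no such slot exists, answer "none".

Sofia free within 09:00–17:00: 10:00–11:30, 11:45–17:00.
Yolanda ∩ Sofia: 10:00–11:30, 11:45–14:00, 15:00–17:00.
Yolanda ∩ Sofia ∩ Jamal: 10:00–11:30, 11:45–13:30, 15:00–15:15.
Windows ≥ 15 min: 10:00–11:30, 11:45–13:30, 15:00–15:15.
Latest start in the last window 15:00–15:15 is 15:15 − 15 min = 15:00.

15:00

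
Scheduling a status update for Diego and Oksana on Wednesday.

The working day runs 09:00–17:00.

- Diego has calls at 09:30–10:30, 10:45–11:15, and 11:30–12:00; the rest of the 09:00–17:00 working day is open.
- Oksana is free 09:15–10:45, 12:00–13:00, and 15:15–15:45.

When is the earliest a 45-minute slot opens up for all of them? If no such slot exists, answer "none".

Diego free within 09:00–17:00: 09:00–09:30, 10:30–10:45, 11:15–11:30, 12:00–17:00.
Diego ∩ Oksana: 09:15–09:30, 10:30–10:45, 12:00–13:00, 15:15–15:45.
Windows ≥ 45 min: 12:00–13:00.
Earliest such window starts at 12:00.

12:00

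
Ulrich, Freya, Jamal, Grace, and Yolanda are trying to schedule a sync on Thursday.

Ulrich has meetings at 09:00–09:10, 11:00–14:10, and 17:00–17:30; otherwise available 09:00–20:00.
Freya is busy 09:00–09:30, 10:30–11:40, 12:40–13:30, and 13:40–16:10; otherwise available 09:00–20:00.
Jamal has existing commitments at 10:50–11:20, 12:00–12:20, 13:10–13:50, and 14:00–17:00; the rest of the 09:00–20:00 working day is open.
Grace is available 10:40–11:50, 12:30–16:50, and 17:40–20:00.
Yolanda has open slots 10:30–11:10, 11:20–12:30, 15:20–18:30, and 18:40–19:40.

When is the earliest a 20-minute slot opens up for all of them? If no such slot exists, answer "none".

17:40

Ulrich free within 09:00–20:00: 09:10–11:00, 14:10–17:00, 17:30–20:00.
Freya free within 09:00–20:00: 09:30–10:30, 11:40–12:40, 13:30–13:40, 16:10–20:00.
Jamal free within 09:00–20:00: 09:00–10:50, 11:20–12:00, 12:20–13:10, 13:50–14:00, 17:00–20:00.
Ulrich ∩ Freya: 09:30–10:30, 16:10–17:00, 17:30–20:00.
Ulrich ∩ Freya ∩ Jamal: 09:30–10:30, 17:30–20:00.
Ulrich ∩ Freya ∩ Jamal ∩ Grace: 17:40–20:00.
Ulrich ∩ Freya ∩ Jamal ∩ Grace ∩ Yolanda: 17:40–18:30, 18:40–19:40.
Windows ≥ 20 min: 17:40–18:30, 18:40–19:40.
Earliest such window starts at 17:40.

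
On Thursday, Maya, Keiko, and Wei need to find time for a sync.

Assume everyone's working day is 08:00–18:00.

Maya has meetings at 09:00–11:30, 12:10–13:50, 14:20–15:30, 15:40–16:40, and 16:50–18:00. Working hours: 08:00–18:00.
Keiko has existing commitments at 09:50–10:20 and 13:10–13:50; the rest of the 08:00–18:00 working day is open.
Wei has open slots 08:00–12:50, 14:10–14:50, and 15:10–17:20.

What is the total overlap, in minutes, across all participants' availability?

130 minutes

Maya free within 08:00–18:00: 08:00–09:00, 11:30–12:10, 13:50–14:20, 15:30–15:40, 16:40–16:50.
Keiko free within 08:00–18:00: 08:00–09:50, 10:20–13:10, 13:50–18:00.
Maya ∩ Keiko: 08:00–09:00, 11:30–12:10, 13:50–14:20, 15:30–15:40, 16:40–16:50.
Maya ∩ Keiko ∩ Wei: 08:00–09:00, 11:30–12:10, 14:10–14:20, 15:30–15:40, 16:40–16:50.
Total common minutes: 60 + 40 + 10 + 10 + 10 = 130.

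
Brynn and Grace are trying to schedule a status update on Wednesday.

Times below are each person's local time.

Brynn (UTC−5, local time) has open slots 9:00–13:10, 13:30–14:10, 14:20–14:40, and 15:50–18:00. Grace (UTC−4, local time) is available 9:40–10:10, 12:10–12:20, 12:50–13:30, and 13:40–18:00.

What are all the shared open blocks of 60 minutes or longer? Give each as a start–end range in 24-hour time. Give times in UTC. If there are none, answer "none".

Brynn → UTC: 14:00–18:10, 18:30–19:10, 19:20–19:40, 20:50–23:00.
Grace → UTC: 13:40–14:10, 16:10–16:20, 16:50–17:30, 17:40–22:00.
Brynn ∩ Grace: 14:00–14:10, 16:10–16:20, 16:50–17:30, 17:40–18:10, 18:30–19:10, 19:20–19:40, 20:50–22:00.
Windows ≥ 60 min: 20:50–22:00.

20:50–22:00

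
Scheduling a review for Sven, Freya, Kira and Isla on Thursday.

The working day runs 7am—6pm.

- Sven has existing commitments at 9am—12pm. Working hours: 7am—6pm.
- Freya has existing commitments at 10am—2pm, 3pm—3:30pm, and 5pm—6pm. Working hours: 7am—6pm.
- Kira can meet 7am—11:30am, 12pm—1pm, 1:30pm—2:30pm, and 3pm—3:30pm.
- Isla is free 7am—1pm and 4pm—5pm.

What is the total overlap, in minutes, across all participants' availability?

120 minutes

Sven free within 07:00–18:00: 07:00–09:00, 12:00–18:00.
Freya free within 07:00–18:00: 07:00–10:00, 14:00–15:00, 15:30–17:00.
Sven ∩ Freya: 07:00–09:00, 14:00–15:00, 15:30–17:00.
Sven ∩ Freya ∩ Kira: 07:00–09:00, 14:00–14:30.
Sven ∩ Freya ∩ Kira ∩ Isla: 07:00–09:00.
Total common minutes: 120.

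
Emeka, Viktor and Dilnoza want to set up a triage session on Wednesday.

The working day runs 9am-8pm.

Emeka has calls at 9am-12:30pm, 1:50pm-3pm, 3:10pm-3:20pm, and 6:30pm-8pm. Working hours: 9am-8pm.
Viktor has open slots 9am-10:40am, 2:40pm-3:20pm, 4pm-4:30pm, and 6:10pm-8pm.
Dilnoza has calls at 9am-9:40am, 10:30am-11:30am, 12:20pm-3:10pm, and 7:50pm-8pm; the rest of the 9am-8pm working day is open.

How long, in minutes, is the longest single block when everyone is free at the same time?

Emeka free within 09:00–20:00: 12:30–13:50, 15:00–15:10, 15:20–18:30.
Dilnoza free within 09:00–20:00: 09:40–10:30, 11:30–12:20, 15:10–19:50.
Emeka ∩ Viktor: 15:00–15:10, 16:00–16:30, 18:10–18:30.
Emeka ∩ Viktor ∩ Dilnoza: 16:00–16:30, 18:10–18:30.
Common window lengths: 30, 20 min; longest is 30.

30 minutes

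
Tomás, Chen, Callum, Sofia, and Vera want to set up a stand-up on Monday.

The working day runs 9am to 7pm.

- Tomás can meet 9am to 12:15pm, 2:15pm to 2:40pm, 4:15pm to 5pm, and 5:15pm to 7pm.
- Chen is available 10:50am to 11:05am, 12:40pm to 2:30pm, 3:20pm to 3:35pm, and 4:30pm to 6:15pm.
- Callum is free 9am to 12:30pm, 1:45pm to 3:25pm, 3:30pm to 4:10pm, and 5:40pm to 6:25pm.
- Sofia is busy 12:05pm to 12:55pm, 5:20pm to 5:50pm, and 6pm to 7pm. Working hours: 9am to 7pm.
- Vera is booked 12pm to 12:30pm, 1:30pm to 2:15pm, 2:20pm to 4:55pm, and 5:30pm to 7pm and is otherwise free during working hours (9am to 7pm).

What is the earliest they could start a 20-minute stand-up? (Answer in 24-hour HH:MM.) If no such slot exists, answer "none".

none

Sofia free within 09:00–19:00: 09:00–12:05, 12:55–17:20, 17:50–18:00.
Vera free within 09:00–19:00: 09:00–12:00, 12:30–13:30, 14:15–14:20, 16:55–17:30.
Tomás ∩ Chen: 10:50–11:05, 14:15–14:30, 16:30–17:00, 17:15–18:15.
Tomás ∩ Chen ∩ Callum: 10:50–11:05, 14:15–14:30, 17:40–18:15.
Tomás ∩ Chen ∩ Callum ∩ Sofia: 10:50–11:05, 14:15–14:30, 17:50–18:00.
Tomás ∩ Chen ∩ Callum ∩ Sofia ∩ Vera: 10:50–11:05, 14:15–14:20.
Windows ≥ 20 min: (none).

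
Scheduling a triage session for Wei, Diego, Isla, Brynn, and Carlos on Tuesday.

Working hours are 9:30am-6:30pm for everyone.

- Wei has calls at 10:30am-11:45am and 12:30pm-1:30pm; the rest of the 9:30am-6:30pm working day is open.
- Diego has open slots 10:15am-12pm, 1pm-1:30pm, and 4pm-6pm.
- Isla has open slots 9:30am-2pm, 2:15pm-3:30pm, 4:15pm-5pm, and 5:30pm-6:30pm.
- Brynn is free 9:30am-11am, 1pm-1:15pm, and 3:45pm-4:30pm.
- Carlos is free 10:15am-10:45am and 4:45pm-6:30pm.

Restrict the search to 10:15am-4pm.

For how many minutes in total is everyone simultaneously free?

Wei free within 09:30–18:30: 09:30–10:30, 11:45–12:30, 13:30–18:30.
Wei ∩ Diego: 10:15–10:30, 11:45–12:00, 16:00–18:00.
Wei ∩ Diego ∩ Isla: 10:15–10:30, 11:45–12:00, 16:15–17:00, 17:30–18:00.
Wei ∩ Diego ∩ Isla ∩ Brynn: 10:15–10:30, 16:15–16:30.
Wei ∩ Diego ∩ Isla ∩ Brynn ∩ Carlos: 10:15–10:30.
Restricted to 10:15–16:00: 10:15–10:30.
Total common minutes: 15.

15 minutes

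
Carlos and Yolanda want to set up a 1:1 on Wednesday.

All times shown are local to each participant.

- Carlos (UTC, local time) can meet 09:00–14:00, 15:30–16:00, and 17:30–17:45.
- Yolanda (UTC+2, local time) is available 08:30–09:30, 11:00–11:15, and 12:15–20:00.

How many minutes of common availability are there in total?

285 minutes

Carlos → UTC: 09:00–14:00, 15:30–16:00, 17:30–17:45.
Yolanda → UTC: 06:30–07:30, 09:00–09:15, 10:15–18:00.
Carlos ∩ Yolanda: 09:00–09:15, 10:15–14:00, 15:30–16:00, 17:30–17:45.
Total common minutes: 15 + 225 + 30 + 15 = 285.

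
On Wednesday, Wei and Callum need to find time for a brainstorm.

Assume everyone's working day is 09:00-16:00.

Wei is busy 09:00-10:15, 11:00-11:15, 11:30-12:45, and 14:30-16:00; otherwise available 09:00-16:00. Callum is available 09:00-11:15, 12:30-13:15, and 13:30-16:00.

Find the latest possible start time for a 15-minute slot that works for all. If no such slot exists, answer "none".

Wei free within 09:00–16:00: 10:15–11:00, 11:15–11:30, 12:45–14:30.
Wei ∩ Callum: 10:15–11:00, 12:45–13:15, 13:30–14:30.
Windows ≥ 15 min: 10:15–11:00, 12:45–13:15, 13:30–14:30.
Latest start in the last window 13:30–14:30 is 14:30 − 15 min = 14:15.

14:15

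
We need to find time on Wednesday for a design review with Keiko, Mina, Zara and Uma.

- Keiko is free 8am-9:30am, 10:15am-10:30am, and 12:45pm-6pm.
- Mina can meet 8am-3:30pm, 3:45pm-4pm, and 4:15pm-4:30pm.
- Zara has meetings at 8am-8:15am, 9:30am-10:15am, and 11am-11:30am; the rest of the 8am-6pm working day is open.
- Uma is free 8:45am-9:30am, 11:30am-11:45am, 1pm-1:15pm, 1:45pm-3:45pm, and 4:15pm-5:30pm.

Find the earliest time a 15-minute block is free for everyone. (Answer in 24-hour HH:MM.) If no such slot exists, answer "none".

08:45

Zara free within 08:00–18:00: 08:15–09:30, 10:15–11:00, 11:30–18:00.
Keiko ∩ Mina: 08:00–09:30, 10:15–10:30, 12:45–15:30, 15:45–16:00, 16:15–16:30.
Keiko ∩ Mina ∩ Zara: 08:15–09:30, 10:15–10:30, 12:45–15:30, 15:45–16:00, 16:15–16:30.
Keiko ∩ Mina ∩ Zara ∩ Uma: 08:45–09:30, 13:00–13:15, 13:45–15:30, 16:15–16:30.
Windows ≥ 15 min: 08:45–09:30, 13:00–13:15, 13:45–15:30, 16:15–16:30.
Earliest such window starts at 08:45.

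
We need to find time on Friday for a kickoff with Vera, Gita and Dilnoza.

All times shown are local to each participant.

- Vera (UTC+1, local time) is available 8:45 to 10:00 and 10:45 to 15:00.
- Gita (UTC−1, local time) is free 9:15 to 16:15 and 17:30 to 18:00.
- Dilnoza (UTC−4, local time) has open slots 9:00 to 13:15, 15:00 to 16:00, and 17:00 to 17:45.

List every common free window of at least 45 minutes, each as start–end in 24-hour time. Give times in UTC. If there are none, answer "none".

13:00–14:00

Vera → UTC: 07:45–09:00, 09:45–14:00.
Gita → UTC: 10:15–17:15, 18:30–19:00.
Dilnoza → UTC: 13:00–17:15, 19:00–20:00, 21:00–21:45.
Vera ∩ Gita: 10:15–14:00.
Vera ∩ Gita ∩ Dilnoza: 13:00–14:00.
Windows ≥ 45 min: 13:00–14:00.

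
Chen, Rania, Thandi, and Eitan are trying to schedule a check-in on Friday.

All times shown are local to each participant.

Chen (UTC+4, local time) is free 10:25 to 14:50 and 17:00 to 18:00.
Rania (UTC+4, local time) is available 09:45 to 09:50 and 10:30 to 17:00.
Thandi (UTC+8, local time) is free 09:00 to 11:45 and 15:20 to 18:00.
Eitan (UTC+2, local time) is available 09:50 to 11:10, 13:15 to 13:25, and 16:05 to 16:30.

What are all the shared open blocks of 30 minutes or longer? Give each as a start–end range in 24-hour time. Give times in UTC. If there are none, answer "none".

Chen → UTC: 06:25–10:50, 13:00–14:00.
Rania → UTC: 05:45–05:50, 06:30–13:00.
Thandi → UTC: 01:00–03:45, 07:20–10:00.
Eitan → UTC: 07:50–09:10, 11:15–11:25, 14:05–14:30.
Chen ∩ Rania: 06:30–10:50.
Chen ∩ Rania ∩ Thandi: 07:20–10:00.
Chen ∩ Rania ∩ Thandi ∩ Eitan: 07:50–09:10.
Windows ≥ 30 min: 07:50–09:10.

07:50–09:10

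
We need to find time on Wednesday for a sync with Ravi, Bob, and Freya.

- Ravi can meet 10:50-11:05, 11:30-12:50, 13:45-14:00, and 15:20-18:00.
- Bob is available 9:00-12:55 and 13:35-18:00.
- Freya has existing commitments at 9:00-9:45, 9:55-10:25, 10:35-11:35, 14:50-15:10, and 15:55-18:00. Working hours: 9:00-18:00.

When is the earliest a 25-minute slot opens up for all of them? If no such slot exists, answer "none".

11:35

Freya free within 09:00–18:00: 09:45–09:55, 10:25–10:35, 11:35–14:50, 15:10–15:55.
Ravi ∩ Bob: 10:50–11:05, 11:30–12:50, 13:45–14:00, 15:20–18:00.
Ravi ∩ Bob ∩ Freya: 11:35–12:50, 13:45–14:00, 15:20–15:55.
Windows ≥ 25 min: 11:35–12:50, 15:20–15:55.
Earliest such window starts at 11:35.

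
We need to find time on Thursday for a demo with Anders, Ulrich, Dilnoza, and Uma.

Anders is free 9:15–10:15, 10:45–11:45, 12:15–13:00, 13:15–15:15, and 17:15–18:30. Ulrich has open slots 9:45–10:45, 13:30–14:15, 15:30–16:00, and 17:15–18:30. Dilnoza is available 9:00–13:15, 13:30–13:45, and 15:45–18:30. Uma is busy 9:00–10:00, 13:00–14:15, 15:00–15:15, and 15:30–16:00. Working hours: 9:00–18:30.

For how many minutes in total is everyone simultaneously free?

Uma free within 09:00–18:30: 10:00–13:00, 14:15–15:00, 15:15–15:30, 16:00–18:30.
Anders ∩ Ulrich: 09:45–10:15, 13:30–14:15, 17:15–18:30.
Anders ∩ Ulrich ∩ Dilnoza: 09:45–10:15, 13:30–13:45, 17:15–18:30.
Anders ∩ Ulrich ∩ Dilnoza ∩ Uma: 10:00–10:15, 17:15–18:30.
Total common minutes: 15 + 75 = 90.

90 minutes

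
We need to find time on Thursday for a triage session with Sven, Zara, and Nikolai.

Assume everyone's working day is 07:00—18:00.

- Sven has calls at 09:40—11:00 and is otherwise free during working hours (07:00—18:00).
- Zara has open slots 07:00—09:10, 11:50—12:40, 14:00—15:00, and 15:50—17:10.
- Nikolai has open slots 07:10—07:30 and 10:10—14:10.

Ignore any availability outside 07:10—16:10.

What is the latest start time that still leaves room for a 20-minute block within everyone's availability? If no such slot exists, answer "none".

12:20

Sven free within 07:00–18:00: 07:00–09:40, 11:00–18:00.
Sven ∩ Zara: 07:00–09:10, 11:50–12:40, 14:00–15:00, 15:50–17:10.
Sven ∩ Zara ∩ Nikolai: 07:10–07:30, 11:50–12:40, 14:00–14:10.
Restricted to 07:10–16:10: 07:10–07:30, 11:50–12:40, 14:00–14:10.
Windows ≥ 20 min: 07:10–07:30, 11:50–12:40.
Latest start in the last window 11:50–12:40 is 12:40 − 20 min = 12:20.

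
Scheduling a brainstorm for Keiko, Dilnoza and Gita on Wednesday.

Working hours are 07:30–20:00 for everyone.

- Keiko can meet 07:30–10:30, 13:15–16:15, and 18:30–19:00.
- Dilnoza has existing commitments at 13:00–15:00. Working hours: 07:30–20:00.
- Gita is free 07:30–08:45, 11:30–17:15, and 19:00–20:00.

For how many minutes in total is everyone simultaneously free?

Dilnoza free within 07:30–20:00: 07:30–13:00, 15:00–20:00.
Keiko ∩ Dilnoza: 07:30–10:30, 15:00–16:15, 18:30–19:00.
Keiko ∩ Dilnoza ∩ Gita: 07:30–08:45, 15:00–16:15.
Total common minutes: 75 + 75 = 150.

150 minutes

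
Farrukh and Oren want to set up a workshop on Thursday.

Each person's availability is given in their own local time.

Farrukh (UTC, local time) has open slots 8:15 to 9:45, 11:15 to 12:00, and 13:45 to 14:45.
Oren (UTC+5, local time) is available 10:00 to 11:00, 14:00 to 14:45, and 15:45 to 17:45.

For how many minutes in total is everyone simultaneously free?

90 minutes

Farrukh → UTC: 08:15–09:45, 11:15–12:00, 13:45–14:45.
Oren → UTC: 05:00–06:00, 09:00–09:45, 10:45–12:45.
Farrukh ∩ Oren: 09:00–09:45, 11:15–12:00.
Total common minutes: 45 + 45 = 90.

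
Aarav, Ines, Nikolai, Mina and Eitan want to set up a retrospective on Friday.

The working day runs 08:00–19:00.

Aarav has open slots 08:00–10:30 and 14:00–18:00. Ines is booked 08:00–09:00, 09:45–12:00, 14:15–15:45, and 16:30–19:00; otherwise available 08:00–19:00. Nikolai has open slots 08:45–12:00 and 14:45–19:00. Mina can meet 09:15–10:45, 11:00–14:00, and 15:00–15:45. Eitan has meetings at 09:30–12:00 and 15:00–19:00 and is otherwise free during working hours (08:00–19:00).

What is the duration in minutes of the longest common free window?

15 minutes

Ines free within 08:00–19:00: 09:00–09:45, 12:00–14:15, 15:45–16:30.
Eitan free within 08:00–19:00: 08:00–09:30, 12:00–15:00.
Aarav ∩ Ines: 09:00–09:45, 14:00–14:15, 15:45–16:30.
Aarav ∩ Ines ∩ Nikolai: 09:00–09:45, 15:45–16:30.
Aarav ∩ Ines ∩ Nikolai ∩ Mina: 09:15–09:45.
Aarav ∩ Ines ∩ Nikolai ∩ Mina ∩ Eitan: 09:15–09:30.
Single common window of 15 minutes.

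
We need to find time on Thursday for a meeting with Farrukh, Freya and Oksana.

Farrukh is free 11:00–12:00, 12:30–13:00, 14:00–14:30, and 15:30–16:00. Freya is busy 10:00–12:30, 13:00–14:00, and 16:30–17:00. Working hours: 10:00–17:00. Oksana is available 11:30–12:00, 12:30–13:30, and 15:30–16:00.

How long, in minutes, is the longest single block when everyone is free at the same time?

30 minutes

Freya free within 10:00–17:00: 12:30–13:00, 14:00–16:30.
Farrukh ∩ Freya: 12:30–13:00, 14:00–14:30, 15:30–16:00.
Farrukh ∩ Freya ∩ Oksana: 12:30–13:00, 15:30–16:00.
Common window lengths: 30, 30 min; longest is 30.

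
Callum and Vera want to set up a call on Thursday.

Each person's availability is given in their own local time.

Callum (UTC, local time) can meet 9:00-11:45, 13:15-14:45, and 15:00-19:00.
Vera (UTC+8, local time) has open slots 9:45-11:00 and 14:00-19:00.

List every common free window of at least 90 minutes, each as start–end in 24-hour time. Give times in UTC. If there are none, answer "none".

Callum → UTC: 09:00–11:45, 13:15–14:45, 15:00–19:00.
Vera → UTC: 01:45–03:00, 06:00–11:00.
Callum ∩ Vera: 09:00–11:00.
Windows ≥ 90 min: 09:00–11:00.

09:00–11:00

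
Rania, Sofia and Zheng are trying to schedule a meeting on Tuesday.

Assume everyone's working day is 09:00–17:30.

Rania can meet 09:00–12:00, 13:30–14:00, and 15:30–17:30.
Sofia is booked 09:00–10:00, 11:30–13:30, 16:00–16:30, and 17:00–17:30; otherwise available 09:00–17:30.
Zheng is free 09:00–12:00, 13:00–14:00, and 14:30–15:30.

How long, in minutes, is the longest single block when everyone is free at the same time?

Sofia free within 09:00–17:30: 10:00–11:30, 13:30–16:00, 16:30–17:00.
Rania ∩ Sofia: 10:00–11:30, 13:30–14:00, 15:30–16:00, 16:30–17:00.
Rania ∩ Sofia ∩ Zheng: 10:00–11:30, 13:30–14:00.
Common window lengths: 90, 30 min; longest is 90.

90 minutes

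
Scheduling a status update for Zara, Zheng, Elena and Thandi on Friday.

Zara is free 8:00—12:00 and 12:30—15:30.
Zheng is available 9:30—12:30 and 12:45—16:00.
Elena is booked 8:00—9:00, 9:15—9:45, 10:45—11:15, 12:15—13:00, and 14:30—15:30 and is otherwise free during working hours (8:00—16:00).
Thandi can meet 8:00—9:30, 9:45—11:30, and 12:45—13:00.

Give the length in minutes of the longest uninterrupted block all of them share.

Elena free within 08:00–16:00: 09:00–09:15, 09:45–10:45, 11:15–12:15, 13:00–14:30, 15:30–16:00.
Zara ∩ Zheng: 09:30–12:00, 12:45–15:30.
Zara ∩ Zheng ∩ Elena: 09:45–10:45, 11:15–12:00, 13:00–14:30.
Zara ∩ Zheng ∩ Elena ∩ Thandi: 09:45–10:45, 11:15–11:30.
Common window lengths: 60, 15 min; longest is 60.

60 minutes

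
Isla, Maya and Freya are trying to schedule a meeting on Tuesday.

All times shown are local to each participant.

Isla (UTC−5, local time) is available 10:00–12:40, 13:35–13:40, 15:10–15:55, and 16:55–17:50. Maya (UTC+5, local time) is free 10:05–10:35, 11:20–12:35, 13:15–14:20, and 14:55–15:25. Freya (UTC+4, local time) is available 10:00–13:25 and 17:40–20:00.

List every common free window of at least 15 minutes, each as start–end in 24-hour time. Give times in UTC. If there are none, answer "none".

Isla → UTC: 15:00–17:40, 18:35–18:40, 20:10–20:55, 21:55–22:50.
Maya → UTC: 05:05–05:35, 06:20–07:35, 08:15–09:20, 09:55–10:25.
Freya → UTC: 06:00–09:25, 13:40–16:00.
Isla ∩ Maya: (none).
Isla ∩ Maya ∩ Freya: (none).
Windows ≥ 15 min: (none).

none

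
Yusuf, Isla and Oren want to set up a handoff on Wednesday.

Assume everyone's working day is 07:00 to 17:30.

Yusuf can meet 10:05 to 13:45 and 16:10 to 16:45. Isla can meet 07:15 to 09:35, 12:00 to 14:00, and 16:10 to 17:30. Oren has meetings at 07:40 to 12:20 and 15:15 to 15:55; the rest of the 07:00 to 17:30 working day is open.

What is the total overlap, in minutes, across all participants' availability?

120 minutes

Oren free within 07:00–17:30: 07:00–07:40, 12:20–15:15, 15:55–17:30.
Yusuf ∩ Isla: 12:00–13:45, 16:10–16:45.
Yusuf ∩ Isla ∩ Oren: 12:20–13:45, 16:10–16:45.
Total common minutes: 85 + 35 = 120.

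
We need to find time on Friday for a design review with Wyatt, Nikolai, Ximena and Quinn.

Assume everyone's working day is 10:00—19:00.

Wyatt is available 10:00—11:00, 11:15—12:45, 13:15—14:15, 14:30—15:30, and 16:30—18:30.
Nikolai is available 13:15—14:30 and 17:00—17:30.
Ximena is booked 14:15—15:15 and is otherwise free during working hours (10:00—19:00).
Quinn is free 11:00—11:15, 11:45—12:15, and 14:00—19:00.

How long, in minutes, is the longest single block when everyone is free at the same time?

Ximena free within 10:00–19:00: 10:00–14:15, 15:15–19:00.
Wyatt ∩ Nikolai: 13:15–14:15, 17:00–17:30.
Wyatt ∩ Nikolai ∩ Ximena: 13:15–14:15, 17:00–17:30.
Wyatt ∩ Nikolai ∩ Ximena ∩ Quinn: 14:00–14:15, 17:00–17:30.
Common window lengths: 15, 30 min; longest is 30.

30 minutes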